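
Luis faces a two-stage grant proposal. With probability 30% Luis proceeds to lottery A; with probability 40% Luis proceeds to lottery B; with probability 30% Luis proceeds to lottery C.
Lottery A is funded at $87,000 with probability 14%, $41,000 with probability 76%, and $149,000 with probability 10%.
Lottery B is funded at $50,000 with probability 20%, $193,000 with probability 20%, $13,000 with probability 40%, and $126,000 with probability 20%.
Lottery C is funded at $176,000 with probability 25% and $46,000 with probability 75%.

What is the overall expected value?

EV(A) = 0.14 × 87000 + 0.76 × 41000 + 0.1 × 149000 = 12180 + 31160 + 14900 = 58240
EV(B) = 0.2 × 50000 + 0.2 × 193000 + 0.4 × 13000 + 0.2 × 126000 = 10000 + 38600 + 5200 + 25200 = 79000
EV(C) = 0.25 × 176000 + 0.75 × 46000 = 44000 + 34500 = 78500
Overall = 0.3 × 58240 + 0.4 × 79000 + 0.3 × 78500 = 17472 + 31600 + 23550 = 72622

$72,622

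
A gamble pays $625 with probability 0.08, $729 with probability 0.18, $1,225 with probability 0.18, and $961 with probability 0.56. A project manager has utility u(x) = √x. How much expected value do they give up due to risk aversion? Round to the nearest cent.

$8.41

E[u] = 0.08·√625 + 0.18·√729 + 0.18·√1225 + 0.56·√961 = 0.08·25 + 0.18·27 + 0.18·35 + 0.56·31 = 30.52
CE = (30.52)² = 931.4704
Risk premium = EV − CE = 939.88 − 931.4704 = 8.4096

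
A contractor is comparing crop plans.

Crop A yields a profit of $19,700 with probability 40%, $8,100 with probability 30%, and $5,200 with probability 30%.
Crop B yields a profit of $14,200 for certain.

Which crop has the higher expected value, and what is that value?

Crop A = 0.4 × 19700 + 0.3 × 8100 + 0.3 × 5200 = 7880 + 2430 + 1560 = 11870
Crop B: 14200 (certain)

Crop B ($14,200)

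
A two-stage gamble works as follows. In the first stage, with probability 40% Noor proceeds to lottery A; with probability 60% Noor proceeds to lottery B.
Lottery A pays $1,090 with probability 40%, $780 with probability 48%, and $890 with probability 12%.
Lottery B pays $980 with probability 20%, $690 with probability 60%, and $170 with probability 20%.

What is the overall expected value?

EV(A) = 0.4 × 1090 + 0.48 × 780 + 0.12 × 890 = 436 + 374.4 + 106.8 = 917.2
EV(B) = 0.2 × 980 + 0.6 × 690 + 0.2 × 170 = 196 + 414 + 34 = 644
Overall = 0.4 × 917.2 + 0.6 × 644 = 366.88 + 386.4 = 753.28

$753.28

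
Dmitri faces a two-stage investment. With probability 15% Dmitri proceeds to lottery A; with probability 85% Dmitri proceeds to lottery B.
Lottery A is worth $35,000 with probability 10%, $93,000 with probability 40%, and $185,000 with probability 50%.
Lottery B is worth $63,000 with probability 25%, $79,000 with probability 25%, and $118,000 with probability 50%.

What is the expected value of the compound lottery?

$100,305

EV(A) = 0.1 × 35000 + 0.4 × 93000 + 0.5 × 185000 = 3500 + 37200 + 92500 = 133200
EV(B) = 0.25 × 63000 + 0.25 × 79000 + 0.5 × 118000 = 15750 + 19750 + 59000 = 94500
Overall = 0.15 × 133200 + 0.85 × 94500 = 19980 + 80325 = 100305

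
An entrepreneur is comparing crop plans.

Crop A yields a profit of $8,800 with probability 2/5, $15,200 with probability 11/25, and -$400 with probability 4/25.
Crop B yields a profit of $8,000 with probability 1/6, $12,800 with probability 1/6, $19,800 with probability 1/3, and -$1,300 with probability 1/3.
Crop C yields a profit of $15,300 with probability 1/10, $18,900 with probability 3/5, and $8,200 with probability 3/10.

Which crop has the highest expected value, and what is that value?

Crop A = 2/5 × 8800 + 11/25 × 15200 + 4/25 × (-400) = 3520 + 6688 − 64 = 10144
Crop B = 1/6 × 8000 + 1/6 × 12800 + 1/3 × 19800 + 1/3 × (-1300) = 1333.3333 + 2133.3333 + 6600 − 433.3333 = 9633.3333
Crop C = 1/10 × 15300 + 3/5 × 18900 + 3/10 × 8200 = 1530 + 11340 + 2460 = 15330

Crop C ($15,330)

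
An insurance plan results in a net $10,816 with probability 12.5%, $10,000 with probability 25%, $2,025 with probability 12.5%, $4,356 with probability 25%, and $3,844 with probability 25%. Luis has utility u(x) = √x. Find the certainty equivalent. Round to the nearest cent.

$5,719.14

E[u] = 0.125·√10816 + 0.25·√10000 + 0.125·√2025 + 0.25·√4356 + 0.25·√3844 = 0.125·104 + 0.25·100 + 0.125·45 + 0.25·66 + 0.25·62 = 75.625
CE = (75.625)² = 5719.140625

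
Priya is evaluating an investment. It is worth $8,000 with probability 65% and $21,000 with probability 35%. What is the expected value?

EV = 0.65 × 8000 + 0.35 × 21000 = 5200 + 7350 = 12550

$12,550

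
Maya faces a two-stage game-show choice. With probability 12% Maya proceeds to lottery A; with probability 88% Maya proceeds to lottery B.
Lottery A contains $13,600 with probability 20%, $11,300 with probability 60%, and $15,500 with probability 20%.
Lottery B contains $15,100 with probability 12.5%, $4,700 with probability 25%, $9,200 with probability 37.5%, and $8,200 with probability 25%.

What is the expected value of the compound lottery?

$9,047

EV(A) = 0.2 × 13600 + 0.6 × 11300 + 0.2 × 15500 = 2720 + 6780 + 3100 = 12600
EV(B) = 0.125 × 15100 + 0.25 × 4700 + 0.375 × 9200 + 0.25 × 8200 = 1887.5 + 1175 + 3450 + 2050 = 8562.5
Overall = 0.12 × 12600 + 0.88 × 8562.5 = 1512 + 7535 = 9047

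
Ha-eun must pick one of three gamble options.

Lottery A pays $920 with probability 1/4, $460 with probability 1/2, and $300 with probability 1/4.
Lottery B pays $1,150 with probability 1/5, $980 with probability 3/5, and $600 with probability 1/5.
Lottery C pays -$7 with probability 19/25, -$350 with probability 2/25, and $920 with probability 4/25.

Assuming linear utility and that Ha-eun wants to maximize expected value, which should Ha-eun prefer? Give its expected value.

Lottery A = 1/4 × 920 + 1/2 × 460 + 1/4 × 300 = 230 + 230 + 75 = 535
Lottery B = 1/5 × 1150 + 3/5 × 980 + 1/5 × 600 = 230 + 588 + 120 = 938
Lottery C = 19/25 × (-7) + 2/25 × (-350) + 4/25 × 920 = -5.32 − 28 + 147.2 = 113.88

Lottery B ($938)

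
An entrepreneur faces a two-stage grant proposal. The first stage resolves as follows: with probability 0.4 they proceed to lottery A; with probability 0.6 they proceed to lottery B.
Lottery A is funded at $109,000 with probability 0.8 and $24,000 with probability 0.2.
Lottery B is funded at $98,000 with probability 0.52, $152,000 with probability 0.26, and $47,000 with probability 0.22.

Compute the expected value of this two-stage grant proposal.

$97,292

EV(A) = 0.8 × 109000 + 0.2 × 24000 = 87200 + 4800 = 92000
EV(B) = 0.52 × 98000 + 0.26 × 152000 + 0.22 × 47000 = 50960 + 39520 + 10340 = 100820
Overall = 0.4 × 92000 + 0.6 × 100820 = 36800 + 60492 = 97292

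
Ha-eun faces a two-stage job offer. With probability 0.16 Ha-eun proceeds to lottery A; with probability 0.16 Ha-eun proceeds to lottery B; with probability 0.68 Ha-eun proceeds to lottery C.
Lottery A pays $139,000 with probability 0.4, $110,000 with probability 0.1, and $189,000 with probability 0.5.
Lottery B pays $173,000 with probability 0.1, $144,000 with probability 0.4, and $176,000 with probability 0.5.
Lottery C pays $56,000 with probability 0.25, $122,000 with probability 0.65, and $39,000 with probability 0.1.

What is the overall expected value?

$117,936

EV(A) = 0.4 × 139000 + 0.1 × 110000 + 0.5 × 189000 = 55600 + 11000 + 94500 = 161100
EV(B) = 0.1 × 173000 + 0.4 × 144000 + 0.5 × 176000 = 17300 + 57600 + 88000 = 162900
EV(C) = 0.25 × 56000 + 0.65 × 122000 + 0.1 × 39000 = 14000 + 79300 + 3900 = 97200
Overall = 0.16 × 161100 + 0.16 × 162900 + 0.68 × 97200 = 25776 + 26064 + 66096 = 117936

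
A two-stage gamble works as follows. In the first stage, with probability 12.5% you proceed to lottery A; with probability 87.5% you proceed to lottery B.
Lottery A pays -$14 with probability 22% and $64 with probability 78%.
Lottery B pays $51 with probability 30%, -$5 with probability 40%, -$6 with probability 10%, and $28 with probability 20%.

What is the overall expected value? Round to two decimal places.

$21.87

EV(A) = 0.22 × (-14) + 0.78 × 64 = -3.08 + 49.92 = 46.84
EV(B) = 0.3 × 51 + 0.4 × (-5) + 0.1 × (-6) + 0.2 × 28 = 15.3 − 2 − 0.6 + 5.6 = 18.3
Overall = 0.125 × 46.84 + 0.875 × 18.3 = 5.855 + 16.0125 = 21.8675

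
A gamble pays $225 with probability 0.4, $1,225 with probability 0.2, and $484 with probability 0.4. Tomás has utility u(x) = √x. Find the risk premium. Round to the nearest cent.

E[u] = 0.4·√225 + 0.2·√1225 + 0.4·√484 = 0.4·15 + 0.2·35 + 0.4·22 = 21.8
CE = (21.8)² = 475.24
Risk premium = EV − CE = 528.6 − 475.24 = 53.36

$53.36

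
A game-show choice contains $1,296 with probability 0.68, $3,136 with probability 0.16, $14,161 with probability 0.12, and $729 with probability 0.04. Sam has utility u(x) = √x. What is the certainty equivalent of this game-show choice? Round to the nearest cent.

$2,381.44

E[u] = 0.68·√1296 + 0.16·√3136 + 0.12·√14161 + 0.04·√729 = 0.68·36 + 0.16·56 + 0.12·119 + 0.04·27 = 48.8
CE = (48.8)² = 2381.44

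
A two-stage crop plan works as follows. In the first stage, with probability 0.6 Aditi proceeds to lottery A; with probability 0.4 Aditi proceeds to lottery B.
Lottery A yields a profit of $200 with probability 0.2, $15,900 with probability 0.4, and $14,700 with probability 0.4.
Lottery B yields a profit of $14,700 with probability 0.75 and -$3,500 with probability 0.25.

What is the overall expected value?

$11,428

EV(A) = 0.2 × 200 + 0.4 × 15900 + 0.4 × 14700 = 40 + 6360 + 5880 = 12280
EV(B) = 0.75 × 14700 + 0.25 × (-3500) = 11025 − 875 = 10150
Overall = 0.6 × 12280 + 0.4 × 10150 = 7368 + 4060 = 11428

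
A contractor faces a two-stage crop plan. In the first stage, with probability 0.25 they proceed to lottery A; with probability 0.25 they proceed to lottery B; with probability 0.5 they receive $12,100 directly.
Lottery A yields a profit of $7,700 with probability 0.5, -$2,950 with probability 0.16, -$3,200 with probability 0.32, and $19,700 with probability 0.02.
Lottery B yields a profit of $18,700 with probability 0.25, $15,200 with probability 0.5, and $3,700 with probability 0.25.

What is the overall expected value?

$10,037

EV(A) = 0.5 × 7700 + 0.16 × (-2950) + 0.32 × (-3200) + 0.02 × 19700 = 3850 − 472 − 1024 + 394 = 2748
EV(B) = 0.25 × 18700 + 0.5 × 15200 + 0.25 × 3700 = 4675 + 7600 + 925 = 13200
Branch C: 12100 (certain)
Overall = 0.25 × 2748 + 0.25 × 13200 + 0.5 × 12100 = 687 + 3300 + 6050 = 10037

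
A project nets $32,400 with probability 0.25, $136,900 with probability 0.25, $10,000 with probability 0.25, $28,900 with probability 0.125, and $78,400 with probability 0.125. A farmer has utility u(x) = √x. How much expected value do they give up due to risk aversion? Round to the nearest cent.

E[u] = 0.25·√32400 + 0.25·√136900 + 0.25·√10000 + 0.125·√28900 + 0.125·√78400 = 0.25·180 + 0.25·370 + 0.25·100 + 0.125·170 + 0.125·280 = 218.75
CE = (218.75)² = 47851.5625
Risk premium = EV − CE = 58237.5 − 47851.5625 = 10385.9375

$10,385.94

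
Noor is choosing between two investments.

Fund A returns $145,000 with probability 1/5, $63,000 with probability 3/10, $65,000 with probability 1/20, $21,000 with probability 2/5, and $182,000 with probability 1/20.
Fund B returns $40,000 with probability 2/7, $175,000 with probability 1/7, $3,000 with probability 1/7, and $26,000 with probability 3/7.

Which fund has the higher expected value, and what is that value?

Fund A ($68,650)

Fund A = 1/5 × 145000 + 3/10 × 63000 + 1/20 × 65000 + 2/5 × 21000 + 1/20 × 182000 = 29000 + 18900 + 3250 + 8400 + 9100 = 68650
Fund B = 2/7 × 40000 + 1/7 × 175000 + 1/7 × 3000 + 3/7 × 26000 = 11428.5714 + 25000 + 428.5714 + 11142.8571 = 48000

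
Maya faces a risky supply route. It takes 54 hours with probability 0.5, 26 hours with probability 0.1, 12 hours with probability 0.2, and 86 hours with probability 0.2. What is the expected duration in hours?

49.2 hours

EV = 0.5 × 54 + 0.1 × 26 + 0.2 × 12 + 0.2 × 86 = 27 + 2.6 + 2.4 + 17.2 = 49.2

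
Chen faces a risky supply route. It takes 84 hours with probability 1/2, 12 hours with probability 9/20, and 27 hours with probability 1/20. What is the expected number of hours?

48.75 hours

EV = 1/2 × 84 + 9/20 × 12 + 1/20 × 27 = 42 + 5.4 + 1.35 = 48.75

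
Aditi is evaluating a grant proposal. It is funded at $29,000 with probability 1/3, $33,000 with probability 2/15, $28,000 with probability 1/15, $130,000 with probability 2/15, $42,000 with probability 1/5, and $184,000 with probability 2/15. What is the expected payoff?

EV = 1/3 × 29000 + 2/15 × 33000 + 1/15 × 28000 + 2/15 × 130000 + 1/5 × 42000 + 2/15 × 184000 = 9666.6667 + 4400 + 1866.6667 + 17333.3333 + 8400 + 24533.3333 = 66200

$66,200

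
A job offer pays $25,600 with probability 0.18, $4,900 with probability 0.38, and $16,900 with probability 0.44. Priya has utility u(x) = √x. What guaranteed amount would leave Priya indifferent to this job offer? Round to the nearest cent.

$12,678.76

E[u] = 0.18·√25600 + 0.38·√4900 + 0.44·√16900 = 0.18·160 + 0.38·70 + 0.44·130 = 112.6
CE = (112.6)² = 12678.76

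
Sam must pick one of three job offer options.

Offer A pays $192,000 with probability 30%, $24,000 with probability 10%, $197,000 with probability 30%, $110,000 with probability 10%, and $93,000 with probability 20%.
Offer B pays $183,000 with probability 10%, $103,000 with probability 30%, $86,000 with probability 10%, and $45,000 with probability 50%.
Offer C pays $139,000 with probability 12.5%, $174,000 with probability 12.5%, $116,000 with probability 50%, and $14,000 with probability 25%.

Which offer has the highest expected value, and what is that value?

Offer A ($148,700)

Offer A = 0.3 × 192000 + 0.1 × 24000 + 0.3 × 197000 + 0.1 × 110000 + 0.2 × 93000 = 57600 + 2400 + 59100 + 11000 + 18600 = 148700
Offer B = 0.1 × 183000 + 0.3 × 103000 + 0.1 × 86000 + 0.5 × 45000 = 18300 + 30900 + 8600 + 22500 = 80300
Offer C = 0.125 × 139000 + 0.125 × 174000 + 0.5 × 116000 + 0.25 × 14000 = 17375 + 21750 + 58000 + 3500 = 100625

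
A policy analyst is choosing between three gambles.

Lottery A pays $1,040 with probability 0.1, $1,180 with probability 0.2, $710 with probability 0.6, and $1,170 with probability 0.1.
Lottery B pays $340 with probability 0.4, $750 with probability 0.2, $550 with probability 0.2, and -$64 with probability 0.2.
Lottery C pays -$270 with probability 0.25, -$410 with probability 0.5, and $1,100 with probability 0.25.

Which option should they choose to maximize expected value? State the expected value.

Lottery A = 0.1 × 1040 + 0.2 × 1180 + 0.6 × 710 + 0.1 × 1170 = 104 + 236 + 426 + 117 = 883
Lottery B = 0.4 × 340 + 0.2 × 750 + 0.2 × 550 + 0.2 × (-64) = 136 + 150 + 110 − 12.8 = 383.2
Lottery C = 0.25 × (-270) + 0.5 × (-410) + 0.25 × 1100 = -67.5 − 205 + 275 = 2.5

Lottery A ($883)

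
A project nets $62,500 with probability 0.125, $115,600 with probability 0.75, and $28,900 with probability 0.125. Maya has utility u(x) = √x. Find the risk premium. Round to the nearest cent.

$3,568.75

E[u] = 0.125·√62500 + 0.75·√115600 + 0.125·√28900 = 0.125·250 + 0.75·340 + 0.125·170 = 307.5
CE = (307.5)² = 94556.25
Risk premium = EV − CE = 98125 − 94556.25 = 3568.75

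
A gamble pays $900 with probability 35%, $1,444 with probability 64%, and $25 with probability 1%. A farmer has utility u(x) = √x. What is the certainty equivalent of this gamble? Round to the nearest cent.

E[u] = 0.35·√900 + 0.64·√1444 + 0.01·√25 = 0.35·30 + 0.64·38 + 0.01·5 = 34.87
CE = (34.87)² = 1215.9169

$1,215.92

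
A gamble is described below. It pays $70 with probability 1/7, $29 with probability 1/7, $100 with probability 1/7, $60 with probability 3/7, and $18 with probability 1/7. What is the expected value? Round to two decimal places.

EV = 1/7 × 70 + 1/7 × 29 + 1/7 × 100 + 3/7 × 60 + 1/7 × 18 = 10 + 4.1429 + 14.2857 + 25.7143 + 2.5714 = 56.7143

$56.71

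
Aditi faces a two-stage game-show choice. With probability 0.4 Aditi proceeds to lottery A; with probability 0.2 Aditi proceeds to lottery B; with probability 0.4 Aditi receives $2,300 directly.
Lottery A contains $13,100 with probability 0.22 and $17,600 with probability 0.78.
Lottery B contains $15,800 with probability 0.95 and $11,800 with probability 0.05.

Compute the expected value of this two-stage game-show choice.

EV(A) = 0.22 × 13100 + 0.78 × 17600 = 2882 + 13728 = 16610
EV(B) = 0.95 × 15800 + 0.05 × 11800 = 15010 + 590 = 15600
Branch C: 2300 (certain)
Overall = 0.4 × 16610 + 0.2 × 15600 + 0.4 × 2300 = 6644 + 3120 + 920 = 10684

$10,684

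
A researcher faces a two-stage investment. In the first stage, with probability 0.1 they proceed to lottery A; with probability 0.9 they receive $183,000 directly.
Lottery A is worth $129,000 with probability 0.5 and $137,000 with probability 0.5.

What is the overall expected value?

$178,000

EV(A) = 0.5 × 129000 + 0.5 × 137000 = 64500 + 68500 = 133000
Branch B: 183000 (certain)
Overall = 0.1 × 133000 + 0.9 × 183000 = 13300 + 164700 = 178000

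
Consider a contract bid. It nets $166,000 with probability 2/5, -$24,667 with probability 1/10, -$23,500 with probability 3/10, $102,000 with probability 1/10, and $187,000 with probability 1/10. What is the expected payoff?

$85,783.30

EV = 2/5 × 166000 + 1/10 × (-24667) + 3/10 × (-23500) + 1/10 × 102000 + 1/10 × 187000 = 66400 − 2466.7 − 7050 + 10200 + 18700 = 85783.3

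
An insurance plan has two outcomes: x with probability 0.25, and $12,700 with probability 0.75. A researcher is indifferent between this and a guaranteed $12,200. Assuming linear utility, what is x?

x = $10,700

0.25·x + 0.75·12700 = 12200
0.25·x = 12200 − 9525 = 2675
x = 2675 / 0.25 = 10700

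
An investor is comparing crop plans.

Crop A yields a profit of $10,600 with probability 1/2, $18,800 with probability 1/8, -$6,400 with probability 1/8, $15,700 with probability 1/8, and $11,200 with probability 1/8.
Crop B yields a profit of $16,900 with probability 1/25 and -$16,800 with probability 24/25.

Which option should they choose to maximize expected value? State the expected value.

Crop A = 1/2 × 10600 + 1/8 × 18800 + 1/8 × (-6400) + 1/8 × 15700 + 1/8 × 11200 = 5300 + 2350 − 800 + 1962.5 + 1400 = 10212.5
Crop B = 1/25 × 16900 + 24/25 × (-16800) = 676 − 16128 = -15452

Crop A ($10,212.50)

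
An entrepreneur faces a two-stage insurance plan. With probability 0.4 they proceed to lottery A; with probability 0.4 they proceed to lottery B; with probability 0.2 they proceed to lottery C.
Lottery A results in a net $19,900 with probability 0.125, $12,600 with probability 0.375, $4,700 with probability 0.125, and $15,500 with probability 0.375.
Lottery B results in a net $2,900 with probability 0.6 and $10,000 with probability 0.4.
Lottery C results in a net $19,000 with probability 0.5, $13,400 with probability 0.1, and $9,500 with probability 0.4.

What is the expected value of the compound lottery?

$10,669

EV(A) = 0.125 × 19900 + 0.375 × 12600 + 0.125 × 4700 + 0.375 × 15500 = 2487.5 + 4725 + 587.5 + 5812.5 = 13612.5
EV(B) = 0.6 × 2900 + 0.4 × 10000 = 1740 + 4000 = 5740
EV(C) = 0.5 × 19000 + 0.1 × 13400 + 0.4 × 9500 = 9500 + 1340 + 3800 = 14640
Overall = 0.4 × 13612.5 + 0.4 × 5740 + 0.2 × 14640 = 5445 + 2296 + 2928 = 10669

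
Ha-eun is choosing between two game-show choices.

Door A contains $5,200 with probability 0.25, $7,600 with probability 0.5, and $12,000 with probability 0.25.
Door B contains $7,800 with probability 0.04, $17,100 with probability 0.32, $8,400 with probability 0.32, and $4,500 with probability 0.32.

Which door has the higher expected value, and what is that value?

Door A = 0.25 × 5200 + 0.5 × 7600 + 0.25 × 12000 = 1300 + 3800 + 3000 = 8100
Door B = 0.04 × 7800 + 0.32 × 17100 + 0.32 × 8400 + 0.32 × 4500 = 312 + 5472 + 2688 + 1440 = 9912

Door B ($9,912)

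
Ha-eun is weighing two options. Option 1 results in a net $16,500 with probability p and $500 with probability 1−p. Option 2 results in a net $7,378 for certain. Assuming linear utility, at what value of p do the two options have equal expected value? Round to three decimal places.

p·16500 + (1−p)·500 = 7378
16000p + 500 = 7378
p = (7378 − 500) / 16000

p = 0.430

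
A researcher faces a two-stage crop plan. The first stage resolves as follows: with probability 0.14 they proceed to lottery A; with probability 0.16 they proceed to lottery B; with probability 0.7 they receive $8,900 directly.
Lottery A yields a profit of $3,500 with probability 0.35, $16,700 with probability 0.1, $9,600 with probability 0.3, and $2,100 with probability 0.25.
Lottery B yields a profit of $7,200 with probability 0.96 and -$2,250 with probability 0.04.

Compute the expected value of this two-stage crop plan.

EV(A) = 0.35 × 3500 + 0.1 × 16700 + 0.3 × 9600 + 0.25 × 2100 = 1225 + 1670 + 2880 + 525 = 6300
EV(B) = 0.96 × 7200 + 0.04 × (-2250) = 6912 − 90 = 6822
Branch C: 8900 (certain)
Overall = 0.14 × 6300 + 0.16 × 6822 + 0.7 × 8900 = 882 + 1091.52 + 6230 = 8203.52

$8,203.52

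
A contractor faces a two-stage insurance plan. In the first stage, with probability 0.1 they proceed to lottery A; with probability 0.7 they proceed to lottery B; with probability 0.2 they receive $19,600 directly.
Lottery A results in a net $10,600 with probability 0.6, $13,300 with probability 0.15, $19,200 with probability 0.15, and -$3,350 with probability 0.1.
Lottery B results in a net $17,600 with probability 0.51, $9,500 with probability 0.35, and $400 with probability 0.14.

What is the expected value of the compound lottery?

EV(A) = 0.6 × 10600 + 0.15 × 13300 + 0.15 × 19200 + 0.1 × (-3350) = 6360 + 1995 + 2880 − 335 = 10900
EV(B) = 0.51 × 17600 + 0.35 × 9500 + 0.14 × 400 = 8976 + 3325 + 56 = 12357
Branch C: 19600 (certain)
Overall = 0.1 × 10900 + 0.7 × 12357 + 0.2 × 19600 = 1090 + 8649.9 + 3920 = 13659.9

$13,659.90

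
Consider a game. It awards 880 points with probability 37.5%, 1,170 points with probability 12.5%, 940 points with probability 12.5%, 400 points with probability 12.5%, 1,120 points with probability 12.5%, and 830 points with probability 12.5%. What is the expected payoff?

EV = 0.375 × 880 + 0.125 × 1170 + 0.125 × 940 + 0.125 × 400 + 0.125 × 1120 + 0.125 × 830 = 330 + 146.25 + 117.5 + 50 + 140 + 103.75 = 887.5

887.5 points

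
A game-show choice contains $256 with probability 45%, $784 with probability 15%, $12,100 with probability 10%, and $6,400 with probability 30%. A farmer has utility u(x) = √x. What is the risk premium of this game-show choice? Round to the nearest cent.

$1,209.84

E[u] = 0.45·√256 + 0.15·√784 + 0.1·√12100 + 0.3·√6400 = 0.45·16 + 0.15·28 + 0.1·110 + 0.3·80 = 46.4
CE = (46.4)² = 2152.96
Risk premium = EV − CE = 3362.8 − 2152.96 = 1209.84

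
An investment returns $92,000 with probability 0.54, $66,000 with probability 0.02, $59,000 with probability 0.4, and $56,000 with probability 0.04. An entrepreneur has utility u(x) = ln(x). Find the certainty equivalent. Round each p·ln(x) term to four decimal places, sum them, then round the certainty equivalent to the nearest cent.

E[u] = 0.54·ln(92000) + 0.02·ln(66000) + 0.4·ln(59000) + 0.04·ln(56000) = 6.1720 + 0.2219 + 4.3941 + 0.4373 = 11.2253
CE = e^11.2253 ≈ 75004.25

$75,004.25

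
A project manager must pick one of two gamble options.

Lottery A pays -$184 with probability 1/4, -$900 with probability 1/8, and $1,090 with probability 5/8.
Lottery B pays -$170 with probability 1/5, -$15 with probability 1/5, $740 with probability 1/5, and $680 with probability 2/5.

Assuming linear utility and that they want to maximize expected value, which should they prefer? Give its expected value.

Lottery A = 1/4 × (-184) + 1/8 × (-900) + 5/8 × 1090 = -46 − 112.5 + 681.25 = 522.75
Lottery B = 1/5 × (-170) + 1/5 × (-15) + 1/5 × 740 + 2/5 × 680 = -34 − 3 + 148 + 272 = 383

Lottery A ($522.75)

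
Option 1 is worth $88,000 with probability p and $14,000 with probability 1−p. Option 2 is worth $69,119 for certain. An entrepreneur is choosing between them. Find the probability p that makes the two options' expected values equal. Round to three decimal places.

p = 0.745

p·88000 + (1−p)·14000 = 69119
74000p + 14000 = 69119
p = (69119 − 14000) / 74000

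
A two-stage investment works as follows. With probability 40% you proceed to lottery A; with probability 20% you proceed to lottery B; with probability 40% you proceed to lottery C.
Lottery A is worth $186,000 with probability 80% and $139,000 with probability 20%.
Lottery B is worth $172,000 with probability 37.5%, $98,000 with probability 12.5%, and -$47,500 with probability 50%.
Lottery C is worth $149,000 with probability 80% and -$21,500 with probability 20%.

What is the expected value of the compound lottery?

$127,200

EV(A) = 0.8 × 186000 + 0.2 × 139000 = 148800 + 27800 = 176600
EV(B) = 0.375 × 172000 + 0.125 × 98000 + 0.5 × (-47500) = 64500 + 12250 − 23750 = 53000
EV(C) = 0.8 × 149000 + 0.2 × (-21500) = 119200 − 4300 = 114900
Overall = 0.4 × 176600 + 0.2 × 53000 + 0.4 × 114900 = 70640 + 10600 + 45960 = 127200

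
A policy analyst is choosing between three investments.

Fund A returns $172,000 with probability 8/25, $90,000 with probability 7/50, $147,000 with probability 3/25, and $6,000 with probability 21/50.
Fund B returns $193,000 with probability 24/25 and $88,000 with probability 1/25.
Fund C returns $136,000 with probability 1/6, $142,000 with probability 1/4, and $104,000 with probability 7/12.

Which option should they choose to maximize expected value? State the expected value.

Fund B ($188,800)

Fund A = 8/25 × 172000 + 7/50 × 90000 + 3/25 × 147000 + 21/50 × 6000 = 55040 + 12600 + 17640 + 2520 = 87800
Fund B = 24/25 × 193000 + 1/25 × 88000 = 185280 + 3520 = 188800
Fund C = 1/6 × 136000 + 1/4 × 142000 + 7/12 × 104000 = 22666.6667 + 35500 + 60666.6667 = 118833.3333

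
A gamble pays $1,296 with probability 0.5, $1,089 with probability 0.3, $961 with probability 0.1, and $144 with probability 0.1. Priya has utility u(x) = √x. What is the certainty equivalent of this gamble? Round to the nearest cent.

E[u] = 0.5·√1296 + 0.3·√1089 + 0.1·√961 + 0.1·√144 = 0.5·36 + 0.3·33 + 0.1·31 + 0.1·12 = 32.2
CE = (32.2)² = 1036.84

$1,036.84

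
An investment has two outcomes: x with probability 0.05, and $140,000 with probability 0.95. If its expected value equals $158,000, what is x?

0.05·x + 0.95·140000 = 158000
0.05·x = 158000 − 133000 = 25000
x = 25000 / 0.05 = 500000

x = $500,000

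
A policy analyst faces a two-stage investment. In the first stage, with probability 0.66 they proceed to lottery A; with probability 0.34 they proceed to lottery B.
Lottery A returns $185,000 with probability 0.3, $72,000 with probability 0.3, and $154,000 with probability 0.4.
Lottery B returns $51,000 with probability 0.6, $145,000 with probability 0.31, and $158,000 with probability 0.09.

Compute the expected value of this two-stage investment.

$122,063.80

EV(A) = 0.3 × 185000 + 0.3 × 72000 + 0.4 × 154000 = 55500 + 21600 + 61600 = 138700
EV(B) = 0.6 × 51000 + 0.31 × 145000 + 0.09 × 158000 = 30600 + 44950 + 14220 = 89770
Overall = 0.66 × 138700 + 0.34 × 89770 = 91542 + 30521.8 = 122063.8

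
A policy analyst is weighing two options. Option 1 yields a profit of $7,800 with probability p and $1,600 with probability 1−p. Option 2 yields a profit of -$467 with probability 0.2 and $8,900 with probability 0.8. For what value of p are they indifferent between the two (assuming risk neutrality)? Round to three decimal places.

p = 0.875

EV(Option 2) = 0.2 × (-467) + 0.8 × 8900 = -93.4 + 7120 = 7026.6
p·7800 + (1−p)·1600 = 7026.6
6200p + 1600 = 7026.6
p = (7026.6 − 1600) / 6200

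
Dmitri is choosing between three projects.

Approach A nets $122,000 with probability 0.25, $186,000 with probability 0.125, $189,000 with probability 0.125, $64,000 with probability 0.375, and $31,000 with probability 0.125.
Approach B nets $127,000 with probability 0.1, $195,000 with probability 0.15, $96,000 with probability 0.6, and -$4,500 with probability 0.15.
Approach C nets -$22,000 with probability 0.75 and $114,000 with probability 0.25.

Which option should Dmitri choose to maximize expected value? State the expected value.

Approach A ($105,250)

Approach A = 0.25 × 122000 + 0.125 × 186000 + 0.125 × 189000 + 0.375 × 64000 + 0.125 × 31000 = 30500 + 23250 + 23625 + 24000 + 3875 = 105250
Approach B = 0.1 × 127000 + 0.15 × 195000 + 0.6 × 96000 + 0.15 × (-4500) = 12700 + 29250 + 57600 − 675 = 98875
Approach C = 0.75 × (-22000) + 0.25 × 114000 = -16500 + 28500 = 12000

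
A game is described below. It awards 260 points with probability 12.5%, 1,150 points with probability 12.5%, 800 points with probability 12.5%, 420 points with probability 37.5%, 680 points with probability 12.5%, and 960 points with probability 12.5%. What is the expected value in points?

638.75 points

EV = 0.125 × 260 + 0.125 × 1150 + 0.125 × 800 + 0.375 × 420 + 0.125 × 680 + 0.125 × 960 = 32.5 + 143.75 + 100 + 157.5 + 85 + 120 = 638.75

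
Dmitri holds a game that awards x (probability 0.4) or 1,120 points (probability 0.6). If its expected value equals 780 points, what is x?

0.4·x + 0.6·1120 = 780
0.4·x = 780 − 672 = 108
x = 108 / 0.4 = 270

x = 270 points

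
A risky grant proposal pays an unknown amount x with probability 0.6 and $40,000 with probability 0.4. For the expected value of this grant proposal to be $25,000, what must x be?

x = $15,000

0.6·x + 0.4·40000 = 25000
0.6·x = 25000 − 16000 = 9000
x = 9000 / 0.6 = 15000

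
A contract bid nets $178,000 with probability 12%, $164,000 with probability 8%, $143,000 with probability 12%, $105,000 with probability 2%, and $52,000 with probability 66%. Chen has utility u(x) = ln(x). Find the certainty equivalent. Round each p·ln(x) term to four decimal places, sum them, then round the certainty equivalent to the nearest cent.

E[u] = 0.12·ln(178000) + 0.08·ln(164000) + 0.12·ln(143000) + 0.02·ln(105000) + 0.66·ln(52000) = 1.4507 + 0.9606 + 1.4245 + 0.2312 + 7.1669 = 11.2339
CE = e^11.2339 ≈ 75652.06

$75,652.06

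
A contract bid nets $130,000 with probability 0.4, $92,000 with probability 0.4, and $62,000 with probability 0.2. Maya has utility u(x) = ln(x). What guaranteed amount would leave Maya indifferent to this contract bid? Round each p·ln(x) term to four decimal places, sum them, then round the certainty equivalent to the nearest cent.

E[u] = 0.4·ln(130000) + 0.4·ln(92000) + 0.2·ln(62000) = 4.7101 + 4.5718 + 2.2070 = 11.4889
CE = e^11.4889 ≈ 97626.08

$97,626.08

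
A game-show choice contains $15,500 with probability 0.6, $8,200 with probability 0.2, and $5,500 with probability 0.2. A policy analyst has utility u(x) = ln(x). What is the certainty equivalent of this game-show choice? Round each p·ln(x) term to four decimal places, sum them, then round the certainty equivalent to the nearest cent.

E[u] = 0.6·ln(15500) + 0.2·ln(8200) + 0.2·ln(5500) = 5.7892 + 1.8024 + 1.7225 = 9.3141
CE = e^9.3141 ≈ 11093.34

$11,093.34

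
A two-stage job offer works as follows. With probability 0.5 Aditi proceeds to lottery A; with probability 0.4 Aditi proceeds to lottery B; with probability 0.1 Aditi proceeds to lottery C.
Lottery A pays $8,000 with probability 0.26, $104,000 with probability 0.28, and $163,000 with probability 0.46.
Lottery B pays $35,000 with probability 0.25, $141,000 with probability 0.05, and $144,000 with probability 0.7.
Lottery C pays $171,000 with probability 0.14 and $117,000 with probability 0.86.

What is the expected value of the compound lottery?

EV(A) = 0.26 × 8000 + 0.28 × 104000 + 0.46 × 163000 = 2080 + 29120 + 74980 = 106180
EV(B) = 0.25 × 35000 + 0.05 × 141000 + 0.7 × 144000 = 8750 + 7050 + 100800 = 116600
EV(C) = 0.14 × 171000 + 0.86 × 117000 = 23940 + 100620 = 124560
Overall = 0.5 × 106180 + 0.4 × 116600 + 0.1 × 124560 = 53090 + 46640 + 12456 = 112186

$112,186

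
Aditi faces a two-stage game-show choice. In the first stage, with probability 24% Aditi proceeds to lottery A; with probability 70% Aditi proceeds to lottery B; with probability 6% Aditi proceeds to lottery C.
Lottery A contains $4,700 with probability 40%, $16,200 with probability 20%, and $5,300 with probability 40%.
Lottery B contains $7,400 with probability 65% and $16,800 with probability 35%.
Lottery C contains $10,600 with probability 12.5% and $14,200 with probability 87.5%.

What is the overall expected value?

EV(A) = 0.4 × 4700 + 0.2 × 16200 + 0.4 × 5300 = 1880 + 3240 + 2120 = 7240
EV(B) = 0.65 × 7400 + 0.35 × 16800 = 4810 + 5880 = 10690
EV(C) = 0.125 × 10600 + 0.875 × 14200 = 1325 + 12425 = 13750
Overall = 0.24 × 7240 + 0.7 × 10690 + 0.06 × 13750 = 1737.6 + 7483 + 825 = 10045.6

$10,045.60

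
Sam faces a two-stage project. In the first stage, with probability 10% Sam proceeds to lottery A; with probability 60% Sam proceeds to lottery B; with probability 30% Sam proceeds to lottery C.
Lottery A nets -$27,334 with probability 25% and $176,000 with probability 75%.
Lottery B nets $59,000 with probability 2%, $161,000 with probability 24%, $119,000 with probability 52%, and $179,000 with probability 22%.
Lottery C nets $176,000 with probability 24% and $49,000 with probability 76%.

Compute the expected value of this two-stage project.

$121,008.65

EV(A) = 0.25 × (-27334) + 0.75 × 176000 = -6833.5 + 132000 = 125166.5
EV(B) = 0.02 × 59000 + 0.24 × 161000 + 0.52 × 119000 + 0.22 × 179000 = 1180 + 38640 + 61880 + 39380 = 141080
EV(C) = 0.24 × 176000 + 0.76 × 49000 = 42240 + 37240 = 79480
Overall = 0.1 × 125166.5 + 0.6 × 141080 + 0.3 × 79480 = 12516.65 + 84648 + 23844 = 121008.65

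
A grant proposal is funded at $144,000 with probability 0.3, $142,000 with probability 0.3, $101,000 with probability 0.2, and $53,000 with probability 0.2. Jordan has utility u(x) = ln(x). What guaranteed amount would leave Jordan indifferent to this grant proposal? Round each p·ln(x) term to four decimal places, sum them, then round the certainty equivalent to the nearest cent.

$109,381.82

E[u] = 0.3·ln(144000) + 0.3·ln(142000) + 0.2·ln(101000) + 0.2·ln(53000) = 3.5633 + 3.5591 + 2.3046 + 2.1756 = 11.6026
CE = e^11.6026 ≈ 109381.82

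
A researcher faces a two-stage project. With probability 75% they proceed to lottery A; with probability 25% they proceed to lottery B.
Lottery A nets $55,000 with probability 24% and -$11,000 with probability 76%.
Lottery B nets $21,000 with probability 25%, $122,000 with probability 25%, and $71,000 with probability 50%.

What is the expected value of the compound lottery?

$21,442.50

EV(A) = 0.24 × 55000 + 0.76 × (-11000) = 13200 − 8360 = 4840
EV(B) = 0.25 × 21000 + 0.25 × 122000 + 0.5 × 71000 = 5250 + 30500 + 35500 = 71250
Overall = 0.75 × 4840 + 0.25 × 71250 = 3630 + 17812.5 = 21442.5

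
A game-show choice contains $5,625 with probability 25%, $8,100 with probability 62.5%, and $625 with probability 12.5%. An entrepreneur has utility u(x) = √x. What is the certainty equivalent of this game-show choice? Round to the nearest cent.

E[u] = 0.25·√5625 + 0.625·√8100 + 0.125·√625 = 0.25·75 + 0.625·90 + 0.125·25 = 78.125
CE = (78.125)² = 6103.515625

$6,103.52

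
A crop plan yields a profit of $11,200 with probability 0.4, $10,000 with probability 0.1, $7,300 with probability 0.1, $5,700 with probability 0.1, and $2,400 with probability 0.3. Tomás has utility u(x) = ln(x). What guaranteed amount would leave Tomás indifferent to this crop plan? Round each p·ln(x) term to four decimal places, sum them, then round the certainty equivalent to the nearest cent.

$6,247.27

E[u] = 0.4·ln(11200) + 0.1·ln(10000) + 0.1·ln(7300) + 0.1·ln(5700) + 0.3·ln(2400) = 3.7295 + 0.9210 + 0.8896 + 0.8648 + 2.3350 = 8.7399
CE = e^8.7399 ≈ 6247.27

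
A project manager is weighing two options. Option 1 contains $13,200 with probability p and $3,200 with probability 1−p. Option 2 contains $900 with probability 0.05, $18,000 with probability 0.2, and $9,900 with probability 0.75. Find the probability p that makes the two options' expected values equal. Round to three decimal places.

EV(Option 2) = 0.05 × 900 + 0.2 × 18000 + 0.75 × 9900 = 45 + 3600 + 7425 = 11070
p·13200 + (1−p)·3200 = 11070
10000p + 3200 = 11070
p = (11070 − 3200) / 10000

p = 0.787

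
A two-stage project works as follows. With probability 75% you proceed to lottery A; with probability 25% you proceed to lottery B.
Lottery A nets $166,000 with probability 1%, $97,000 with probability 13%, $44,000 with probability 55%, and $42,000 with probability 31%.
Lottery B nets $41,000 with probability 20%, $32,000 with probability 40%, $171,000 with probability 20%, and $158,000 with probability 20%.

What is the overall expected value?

EV(A) = 0.01 × 166000 + 0.13 × 97000 + 0.55 × 44000 + 0.31 × 42000 = 1660 + 12610 + 24200 + 13020 = 51490
EV(B) = 0.2 × 41000 + 0.4 × 32000 + 0.2 × 171000 + 0.2 × 158000 = 8200 + 12800 + 34200 + 31600 = 86800
Overall = 0.75 × 51490 + 0.25 × 86800 = 38617.5 + 21700 = 60317.5

$60,317.50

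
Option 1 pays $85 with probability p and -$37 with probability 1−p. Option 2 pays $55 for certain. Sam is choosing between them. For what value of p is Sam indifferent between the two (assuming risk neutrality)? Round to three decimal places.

p = 0.754

p·85 + (1−p)·(-37) = 55
122p − 37 = 55
p = (55 + 37) / 122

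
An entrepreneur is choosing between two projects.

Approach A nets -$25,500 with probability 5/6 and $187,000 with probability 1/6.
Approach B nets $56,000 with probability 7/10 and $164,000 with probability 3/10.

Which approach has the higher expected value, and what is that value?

Approach B ($88,400)

Approach A = 5/6 × (-25500) + 1/6 × 187000 = -21250 + 31166.6667 = 9916.6667
Approach B = 7/10 × 56000 + 3/10 × 164000 = 39200 + 49200 = 88400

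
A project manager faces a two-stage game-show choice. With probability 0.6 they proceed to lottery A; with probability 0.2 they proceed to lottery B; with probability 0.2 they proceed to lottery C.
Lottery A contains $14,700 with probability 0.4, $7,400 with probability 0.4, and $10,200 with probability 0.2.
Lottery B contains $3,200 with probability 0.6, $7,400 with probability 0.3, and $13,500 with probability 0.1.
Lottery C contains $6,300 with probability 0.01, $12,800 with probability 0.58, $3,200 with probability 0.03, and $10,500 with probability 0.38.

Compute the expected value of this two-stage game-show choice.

$9,940.60

EV(A) = 0.4 × 14700 + 0.4 × 7400 + 0.2 × 10200 = 5880 + 2960 + 2040 = 10880
EV(B) = 0.6 × 3200 + 0.3 × 7400 + 0.1 × 13500 = 1920 + 2220 + 1350 = 5490
EV(C) = 0.01 × 6300 + 0.58 × 12800 + 0.03 × 3200 + 0.38 × 10500 = 63 + 7424 + 96 + 3990 = 11573
Overall = 0.6 × 10880 + 0.2 × 5490 + 0.2 × 11573 = 6528 + 1098 + 2314.6 = 9940.6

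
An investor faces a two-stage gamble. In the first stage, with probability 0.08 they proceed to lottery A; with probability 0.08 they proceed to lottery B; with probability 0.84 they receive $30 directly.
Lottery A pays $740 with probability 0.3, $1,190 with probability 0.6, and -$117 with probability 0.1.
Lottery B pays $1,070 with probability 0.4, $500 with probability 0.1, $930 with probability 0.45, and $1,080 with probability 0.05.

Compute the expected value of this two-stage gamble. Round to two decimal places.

$175.18

EV(A) = 0.3 × 740 + 0.6 × 1190 + 0.1 × (-117) = 222 + 714 − 11.7 = 924.3
EV(B) = 0.4 × 1070 + 0.1 × 500 + 0.45 × 930 + 0.05 × 1080 = 428 + 50 + 418.5 + 54 = 950.5
Branch C: 30 (certain)
Overall = 0.08 × 924.3 + 0.08 × 950.5 + 0.84 × 30 = 73.944 + 76.04 + 25.2 = 175.184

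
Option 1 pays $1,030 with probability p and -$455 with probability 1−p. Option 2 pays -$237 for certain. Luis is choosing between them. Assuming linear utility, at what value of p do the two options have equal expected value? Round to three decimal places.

p = 0.147

p·1030 + (1−p)·(-455) = -237
1485p − 455 = -237
p = (-237 + 455) / 1485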